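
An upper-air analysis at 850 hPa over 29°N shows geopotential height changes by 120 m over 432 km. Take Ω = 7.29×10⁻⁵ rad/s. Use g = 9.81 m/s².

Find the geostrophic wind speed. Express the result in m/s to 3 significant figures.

Coriolis parameter at 29°N:
f = 2Ω sin φ = 2 × 7.29×10⁻⁵ × sin 29° = 7.07×10⁻⁵ s⁻¹
Height gradient: |∂Z/∂n| = 120 m / 432000 m = 2.78×10⁻⁴
On a pressure surface, geostrophic balance gives V_g = (g/f)|∂Z/∂n|:
V_g = 9.81 × 2.78×10⁻⁴ / 7.07×10⁻⁵ = 38.6 m/s

38.6 m/s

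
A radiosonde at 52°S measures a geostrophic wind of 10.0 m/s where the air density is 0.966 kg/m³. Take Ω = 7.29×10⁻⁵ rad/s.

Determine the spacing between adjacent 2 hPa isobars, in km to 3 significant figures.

Coriolis parameter at 52°S:
f = 2Ω sin φ = 2 × 7.29×10⁻⁵ × sin 52° = 1.15×10⁻⁴ s⁻¹
Geostrophic balance rearranged: |∂P/∂n| = f ρ V_g
|∂P/∂n| = 1.15×10⁻⁴ × 0.966 × 10.0 = 1.11×10⁻³ Pa/m
Isobar spacing: Δn = ΔP/|∂P/∂n| = 200 Pa / 1.11×10⁻³ Pa/m = 180203 m ≈ 180 km

180 km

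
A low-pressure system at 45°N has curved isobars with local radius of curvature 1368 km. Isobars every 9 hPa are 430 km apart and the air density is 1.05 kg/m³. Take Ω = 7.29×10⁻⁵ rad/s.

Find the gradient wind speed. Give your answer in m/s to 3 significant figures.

Coriolis parameter at 45°N:
f = 2Ω sin φ = 2 × 7.29×10⁻⁵ × sin 45° = 1.03×10⁻⁴ s⁻¹
Pressure gradient: |∂P/∂n| = 900 Pa / 430000 m = 2.09×10⁻³ Pa/m
Geostrophic speed: V_g = |∂P/∂n|/(fρ) = 2.09×10⁻³/(1.03×10⁻⁴ × 1.05) = 19.3 m/s
Around a low, centrifugal force acts outward with Coriolis, so pressure-gradient force balances both:
(1/ρ)|∂P/∂n| = fV + V²/R  →  V² + fR·V − fR·V_g = 0
With fR = 1.03×10⁻⁴ × 1368×10³ m = 141 m/s:
V = [−fR + √((fR)² + 4 fR V_g)]/2 = [−141 + √(141² + 4×141×19.3)]/2 = 17.2 m/s
Subgeostrophic (V < V_g = 19.3 m/s), as expected around a low.

17.2 m/s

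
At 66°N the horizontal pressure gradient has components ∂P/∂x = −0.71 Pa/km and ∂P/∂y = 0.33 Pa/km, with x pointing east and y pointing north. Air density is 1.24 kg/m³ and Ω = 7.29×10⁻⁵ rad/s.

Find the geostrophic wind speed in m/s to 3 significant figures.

Coriolis parameter at 66°N:
f = 2Ω sin φ = 2 × 7.29×10⁻⁵ × sin 66° = 1.33×10⁻⁴ s⁻¹
Component geostrophic relations (x east, y north):
u_g = −(1/(fρ)) ∂P/∂y,  v_g = (1/(fρ)) ∂P/∂x
u_g = −(0.33×10⁻³)/(1.33×10⁻⁴ × 1.24) = −2.00 m/s;  v_g = (−0.71×10⁻³)/(1.33×10⁻⁴ × 1.24) = −4.30 m/s
|V_g| = √(u_g² + v_g²) = 4.74 m/s

4.74 m/s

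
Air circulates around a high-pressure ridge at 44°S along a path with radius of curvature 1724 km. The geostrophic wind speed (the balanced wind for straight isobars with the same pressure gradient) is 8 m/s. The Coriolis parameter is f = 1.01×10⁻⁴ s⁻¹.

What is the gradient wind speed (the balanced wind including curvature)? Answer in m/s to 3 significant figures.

Around a high, pressure-gradient force acts outward with centrifugal, so Coriolis balances both:
fV = (1/ρ)|∂P/∂n| + V²/R  →  V² − fR·V + fR·V_g = 0
With fR = 1.01×10⁻⁴ × 1724×10³ m = 174 m/s:
V = [fR − √((fR)² − 4 fR V_g)]/2 = [174 − √(174² − 4×174×8)]/2 = 8.41 m/s
Supergeostrophic (V > V_g = 8 m/s), as expected around a high.

8.41 m/s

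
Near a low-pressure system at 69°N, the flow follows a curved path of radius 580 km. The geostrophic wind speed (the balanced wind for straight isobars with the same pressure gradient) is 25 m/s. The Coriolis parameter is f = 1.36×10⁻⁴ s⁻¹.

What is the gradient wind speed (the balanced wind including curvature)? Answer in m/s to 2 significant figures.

Around a low, centrifugal force acts outward with Coriolis, so pressure-gradient force balances both:
(1/ρ)|∂P/∂n| = fV + V²/R  →  V² + fR·V − fR·V_g = 0
With fR = 1.36×10⁻⁴ × 580×10³ m = 78.9 m/s:
V = [−fR + √((fR)² + 4 fR V_g)]/2 = [−78.9 + √(78.9² + 4×78.9×25)]/2 = 20 m/s
Subgeostrophic (V < V_g = 25 m/s), as expected around a low.

20 m/s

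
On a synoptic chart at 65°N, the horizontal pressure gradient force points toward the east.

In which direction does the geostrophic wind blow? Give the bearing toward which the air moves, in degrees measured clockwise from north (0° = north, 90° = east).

180°

The pressure-gradient force points toward the east (bearing 090°).
Geostrophic balance: in the Northern Hemisphere the Coriolis force deflects motion to the right, so the geostrophic wind blows 90° to the right of the pressure-gradient force (low pressure on the left).
Rotating 090° by 90° clockwise gives 180° — the wind blows toward the south.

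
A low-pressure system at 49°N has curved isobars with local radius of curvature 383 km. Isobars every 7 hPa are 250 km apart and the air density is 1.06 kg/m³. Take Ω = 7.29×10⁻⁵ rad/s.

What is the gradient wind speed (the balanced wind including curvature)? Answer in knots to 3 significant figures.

Coriolis parameter at 49°N:
f = 2Ω sin φ = 2 × 7.29×10⁻⁵ × sin 49° = 1.10×10⁻⁴ s⁻¹
Pressure gradient: |∂P/∂n| = 700 Pa / 250000 m = 2.80×10⁻³ Pa/m
Geostrophic speed: V_g = |∂P/∂n|/(fρ) = 2.80×10⁻³/(1.10×10⁻⁴ × 1.06) = 24.0 m/s
Around a low, centrifugal force acts outward with Coriolis, so pressure-gradient force balances both:
(1/ρ)|∂P/∂n| = fV + V²/R  →  V² + fR·V − fR·V_g = 0
With fR = 1.10×10⁻⁴ × 383×10³ m = 42.1 m/s:
V = [−fR + √((fR)² + 4 fR V_g)]/2 = [−42.1 + √(42.1² + 4×42.1×24)]/2 = 17.1 m/s
Subgeostrophic (V < V_g = 24 m/s), as expected around a low.
Converting: 17.1 m/s × 1.944 = 33.2 knots

33.2 knots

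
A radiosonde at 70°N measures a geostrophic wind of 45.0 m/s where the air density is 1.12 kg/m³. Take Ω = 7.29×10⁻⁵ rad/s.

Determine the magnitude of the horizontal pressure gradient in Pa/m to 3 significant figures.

6.91×10⁻³ Pa/m

Coriolis parameter at 70°N:
f = 2Ω sin φ = 2 × 7.29×10⁻⁵ × sin 70° = 1.37×10⁻⁴ s⁻¹
Geostrophic balance rearranged: |∂P/∂n| = f ρ V_g
|∂P/∂n| = 1.37×10⁻⁴ × 1.12 × 45.0 = 6.91×10⁻³ Pa/m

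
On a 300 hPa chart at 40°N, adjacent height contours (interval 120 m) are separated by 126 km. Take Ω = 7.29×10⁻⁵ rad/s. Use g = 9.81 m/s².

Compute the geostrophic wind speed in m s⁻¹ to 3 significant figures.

99.7 m s⁻¹

Coriolis parameter at 40°N:
f = 2Ω sin φ = 2 × 7.29×10⁻⁵ × sin 40° = 9.37×10⁻⁵ s⁻¹
Height gradient: |∂Z/∂n| = 120 m / 126000 m = 9.52×10⁻⁴
On a pressure surface, geostrophic balance gives V_g = (g/f)|∂Z/∂n|:
V_g = 9.81 × 9.52×10⁻⁴ / 9.37×10⁻⁵ = 99.7 m/s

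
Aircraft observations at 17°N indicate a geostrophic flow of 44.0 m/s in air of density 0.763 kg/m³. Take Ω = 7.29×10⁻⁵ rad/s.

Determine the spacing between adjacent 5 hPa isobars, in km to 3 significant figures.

349 km

Coriolis parameter at 17°N:
f = 2Ω sin φ = 2 × 7.29×10⁻⁵ × sin 17° = 4.26×10⁻⁵ s⁻¹
Geostrophic balance rearranged: |∂P/∂n| = f ρ V_g
|∂P/∂n| = 4.26×10⁻⁵ × 0.763 × 44.0 = 1.43×10⁻³ Pa/m
Isobar spacing: Δn = ΔP/|∂P/∂n| = 500 Pa / 1.43×10⁻³ Pa/m = 349382 m ≈ 349 km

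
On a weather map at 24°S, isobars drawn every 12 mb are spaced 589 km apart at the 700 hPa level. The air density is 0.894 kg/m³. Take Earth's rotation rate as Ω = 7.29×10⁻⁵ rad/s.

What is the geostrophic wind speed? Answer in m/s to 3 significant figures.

Coriolis parameter at 24°S:
f = 2Ω sin φ = 2 × 7.29×10⁻⁵ × sin 24° = 5.93×10⁻⁵ s⁻¹
Pressure gradient: |∂P/∂n| = 1200 Pa / 589000 m = 2.04×10⁻³ Pa/m
Geostrophic balance (pressure-gradient force = Coriolis force):
V_g = (1/(fρ)) |∂P/∂n| = 2.04×10⁻³ / (5.93×10⁻⁵ × 0.894) = 38.4 m/s

38.4 m/s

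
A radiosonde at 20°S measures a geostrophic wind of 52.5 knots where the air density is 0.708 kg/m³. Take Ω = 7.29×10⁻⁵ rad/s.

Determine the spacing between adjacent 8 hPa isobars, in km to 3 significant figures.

Coriolis parameter at 20°S:
f = 2Ω sin φ = 2 × 7.29×10⁻⁵ × sin 20° = 4.99×10⁻⁵ s⁻¹
Wind speed in SI: 52.5 knots = 27.0 m/s
Geostrophic balance rearranged: |∂P/∂n| = f ρ V_g
|∂P/∂n| = 4.99×10⁻⁵ × 0.708 × 27.0 = 9.54×10⁻⁴ Pa/m
Isobar spacing: Δn = ΔP/|∂P/∂n| = 800 Pa / 9.54×10⁻⁴ Pa/m = 838977 m ≈ 839 km

839 km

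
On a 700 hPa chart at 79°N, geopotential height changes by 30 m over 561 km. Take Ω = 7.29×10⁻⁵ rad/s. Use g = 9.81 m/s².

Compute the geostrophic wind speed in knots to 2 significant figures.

7.1 knots

Coriolis parameter at 79°N:
f = 2Ω sin φ = 2 × 7.29×10⁻⁵ × sin 79° = 1.43×10⁻⁴ s⁻¹
Height gradient: |∂Z/∂n| = 30 m / 561000 m = 5.35×10⁻⁵
On a pressure surface, geostrophic balance gives V_g = (g/f)|∂Z/∂n|:
V_g = 9.81 × 5.35×10⁻⁵ / 1.43×10⁻⁴ = 3.67 m/s
Converting: 3.67 m/s × 1.944 = 7.1 knots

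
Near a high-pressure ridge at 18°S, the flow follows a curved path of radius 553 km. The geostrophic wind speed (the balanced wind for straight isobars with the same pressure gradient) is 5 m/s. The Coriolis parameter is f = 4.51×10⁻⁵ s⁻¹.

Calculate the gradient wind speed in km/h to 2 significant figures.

25 km/h

Around a high, pressure-gradient force acts outward with centrifugal, so Coriolis balances both:
fV = (1/ρ)|∂P/∂n| + V²/R  →  V² − fR·V + fR·V_g = 0
With fR = 4.51×10⁻⁵ × 553×10³ m = 24.9 m/s:
V = [fR − √((fR)² − 4 fR V_g)]/2 = [24.9 − √(24.9² − 4×24.9×5)]/2 = 6.92 m/s
Supergeostrophic (V > V_g = 5 m/s), as expected around a high.
Converting: 6.92 m/s × 3.6 = 25 km/h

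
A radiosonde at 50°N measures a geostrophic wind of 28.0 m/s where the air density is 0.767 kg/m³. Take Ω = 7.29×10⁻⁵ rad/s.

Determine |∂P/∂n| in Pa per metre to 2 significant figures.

Coriolis parameter at 50°N:
f = 2Ω sin φ = 2 × 7.29×10⁻⁵ × sin 50° = 1.12×10⁻⁴ s⁻¹
Geostrophic balance rearranged: |∂P/∂n| = f ρ V_g
|∂P/∂n| = 1.12×10⁻⁴ × 0.767 × 28.0 = 2.40×10⁻³ Pa/m

2.4×10⁻³ Pa/m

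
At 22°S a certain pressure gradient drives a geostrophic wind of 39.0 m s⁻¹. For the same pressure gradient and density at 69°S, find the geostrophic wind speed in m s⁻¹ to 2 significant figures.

16 m s⁻¹

With the same pressure gradient and density, V_g ∝ 1/f ∝ 1/sin φ.
V₂ = V₁ · sin φ₁ / sin φ₂ = 39.0 × sin 22° / sin 69°
V₂ = 39.0 × 0.3746/0.9336 = 16 m s⁻¹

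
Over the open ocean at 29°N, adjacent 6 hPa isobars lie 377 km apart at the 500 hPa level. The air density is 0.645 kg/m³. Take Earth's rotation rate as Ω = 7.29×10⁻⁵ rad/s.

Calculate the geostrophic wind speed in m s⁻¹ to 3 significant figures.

34.9 m s⁻¹

Coriolis parameter at 29°N:
f = 2Ω sin φ = 2 × 7.29×10⁻⁵ × sin 29° = 7.07×10⁻⁵ s⁻¹
Pressure gradient: |∂P/∂n| = 600 Pa / 377000 m = 1.59×10⁻³ Pa/m
Geostrophic balance (pressure-gradient force = Coriolis force):
V_g = (1/(fρ)) |∂P/∂n| = 1.59×10⁻³ / (7.07×10⁻⁵ × 0.645) = 34.9 m/s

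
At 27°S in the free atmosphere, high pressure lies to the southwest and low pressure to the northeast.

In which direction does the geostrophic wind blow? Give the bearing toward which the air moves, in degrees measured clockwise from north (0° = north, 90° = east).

The pressure-gradient force points toward the northeast (bearing 045°).
Geostrophic balance: in the Southern Hemisphere the Coriolis force deflects motion to the left, so the geostrophic wind blows 90° to the left of the pressure-gradient force (low pressure on the right).
Rotating 045° by 90° counterclockwise gives 315° — the wind blows toward the northwest.

315°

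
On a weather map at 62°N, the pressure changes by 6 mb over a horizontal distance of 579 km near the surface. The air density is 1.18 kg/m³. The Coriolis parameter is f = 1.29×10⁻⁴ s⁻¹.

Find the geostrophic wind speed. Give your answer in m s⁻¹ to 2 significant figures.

6.8 m s⁻¹

Pressure gradient: |∂P/∂n| = 600 Pa / 579000 m = 1.04×10⁻³ Pa/m
Geostrophic balance (pressure-gradient force = Coriolis force):
V_g = (1/(fρ)) |∂P/∂n| = 1.04×10⁻³ / (1.29×10⁻⁴ × 1.18) = 6.81 m/s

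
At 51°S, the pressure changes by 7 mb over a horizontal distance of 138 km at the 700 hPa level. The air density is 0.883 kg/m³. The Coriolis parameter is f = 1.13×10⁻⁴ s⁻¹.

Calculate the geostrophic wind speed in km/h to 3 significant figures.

183 km/h

Pressure gradient: |∂P/∂n| = 700 Pa / 138000 m = 5.07×10⁻³ Pa/m
Geostrophic balance (pressure-gradient force = Coriolis force):
V_g = (1/(fρ)) |∂P/∂n| = 5.07×10⁻³ / (1.13×10⁻⁴ × 0.883) = 50.8 m/s
Converting: 50.8 m/s × 3.6 = 183 km/h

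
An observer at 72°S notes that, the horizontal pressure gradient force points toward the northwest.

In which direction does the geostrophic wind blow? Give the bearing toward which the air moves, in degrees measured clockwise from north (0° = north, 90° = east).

The pressure-gradient force points toward the northwest (bearing 315°).
Geostrophic balance: in the Southern Hemisphere the Coriolis force deflects motion to the left, so the geostrophic wind blows 90° to the left of the pressure-gradient force (low pressure on the right).
Rotating 315° by 90° counterclockwise gives 225° — the wind blows toward the southwest.

225°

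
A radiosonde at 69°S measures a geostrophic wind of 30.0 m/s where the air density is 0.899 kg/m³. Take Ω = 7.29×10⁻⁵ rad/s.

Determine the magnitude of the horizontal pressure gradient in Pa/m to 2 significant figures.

Coriolis parameter at 69°S:
f = 2Ω sin φ = 2 × 7.29×10⁻⁵ × sin 69° = 1.36×10⁻⁴ s⁻¹
Geostrophic balance rearranged: |∂P/∂n| = f ρ V_g
|∂P/∂n| = 1.36×10⁻⁴ × 0.899 × 30.0 = 3.67×10⁻³ Pa/m

3.7×10⁻³ Pa/m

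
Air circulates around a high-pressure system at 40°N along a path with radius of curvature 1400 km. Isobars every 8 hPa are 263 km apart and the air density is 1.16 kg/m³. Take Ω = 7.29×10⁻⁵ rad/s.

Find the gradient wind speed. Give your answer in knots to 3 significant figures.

Coriolis parameter at 40°N:
f = 2Ω sin φ = 2 × 7.29×10⁻⁵ × sin 40° = 9.37×10⁻⁵ s⁻¹
Pressure gradient: |∂P/∂n| = 800 Pa / 263000 m = 3.04×10⁻³ Pa/m
Geostrophic speed: V_g = |∂P/∂n|/(fρ) = 3.04×10⁻³/(9.37×10⁻⁵ × 1.16) = 28.0 m/s
Around a high, pressure-gradient force acts outward with centrifugal, so Coriolis balances both:
fV = (1/ρ)|∂P/∂n| + V²/R  →  V² − fR·V + fR·V_g = 0
With fR = 9.37×10⁻⁵ × 1400×10³ m = 131 m/s:
V = [fR − √((fR)² − 4 fR V_g)]/2 = [131 − √(131² − 4×131×28)]/2 = 40.5 m/s
Supergeostrophic (V > V_g = 28 m/s), as expected around a high.
Converting: 40.5 m/s × 1.944 = 78.6 knots

78.6 knots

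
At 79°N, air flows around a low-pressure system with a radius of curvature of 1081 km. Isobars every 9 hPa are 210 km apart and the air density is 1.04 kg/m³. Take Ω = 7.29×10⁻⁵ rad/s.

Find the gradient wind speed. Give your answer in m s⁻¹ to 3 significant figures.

Coriolis parameter at 79°N:
f = 2Ω sin φ = 2 × 7.29×10⁻⁵ × sin 79° = 1.43×10⁻⁴ s⁻¹
Pressure gradient: |∂P/∂n| = 900 Pa / 210000 m = 4.29×10⁻³ Pa/m
Geostrophic speed: V_g = |∂P/∂n|/(fρ) = 4.29×10⁻³/(1.43×10⁻⁴ × 1.04) = 28.8 m/s
Around a low, centrifugal force acts outward with Coriolis, so pressure-gradient force balances both:
(1/ρ)|∂P/∂n| = fV + V²/R  →  V² + fR·V − fR·V_g = 0
With fR = 1.43×10⁻⁴ × 1081×10³ m = 155 m/s:
V = [−fR + √((fR)² + 4 fR V_g)]/2 = [−155 + √(155² + 4×155×28.8)]/2 = 24.8 m/s
Subgeostrophic (V < V_g = 28.8 m/s), as expected around a low.

24.8 m s⁻¹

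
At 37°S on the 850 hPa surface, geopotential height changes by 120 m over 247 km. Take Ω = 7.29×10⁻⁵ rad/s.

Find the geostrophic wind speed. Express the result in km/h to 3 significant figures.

196 km/h

Coriolis parameter at 37°S:
f = 2Ω sin φ = 2 × 7.29×10⁻⁵ × sin 37° = 8.77×10⁻⁵ s⁻¹
Height gradient: |∂Z/∂n| = 120 m / 247000 m = 4.86×10⁻⁴
On a pressure surface, geostrophic balance gives V_g = (g/f)|∂Z/∂n|:
V_g = 9.81 × 4.86×10⁻⁴ / 8.77×10⁻⁵ = 54.3 m/s
Converting: 54.3 m/s × 3.6 = 196 km/h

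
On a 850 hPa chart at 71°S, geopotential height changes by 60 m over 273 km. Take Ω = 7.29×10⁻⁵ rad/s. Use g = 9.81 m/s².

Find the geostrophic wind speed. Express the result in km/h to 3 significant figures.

56.3 km/h

Coriolis parameter at 71°S:
f = 2Ω sin φ = 2 × 7.29×10⁻⁵ × sin 71° = 1.38×10⁻⁴ s⁻¹
Height gradient: |∂Z/∂n| = 60 m / 273000 m = 2.20×10⁻⁴
On a pressure surface, geostrophic balance gives V_g = (g/f)|∂Z/∂n|:
V_g = 9.81 × 2.20×10⁻⁴ / 1.38×10⁻⁴ = 15.6 m/s
Converting: 15.6 m/s × 3.6 = 56.3 km/h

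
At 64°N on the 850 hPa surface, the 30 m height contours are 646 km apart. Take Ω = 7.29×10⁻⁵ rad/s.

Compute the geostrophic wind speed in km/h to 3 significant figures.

12.5 km/h

Coriolis parameter at 64°N:
f = 2Ω sin φ = 2 × 7.29×10⁻⁵ × sin 64° = 1.31×10⁻⁴ s⁻¹
Height gradient: |∂Z/∂n| = 30 m / 646000 m = 4.64×10⁻⁵
On a pressure surface, geostrophic balance gives V_g = (g/f)|∂Z/∂n|:
V_g = 9.81 × 4.64×10⁻⁵ / 1.31×10⁻⁴ = 3.48 m/s
Converting: 3.48 m/s × 3.6 = 12.5 km/h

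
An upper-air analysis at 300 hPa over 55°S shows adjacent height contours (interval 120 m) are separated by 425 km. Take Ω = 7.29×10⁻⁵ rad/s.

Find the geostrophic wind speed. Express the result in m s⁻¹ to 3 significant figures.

Coriolis parameter at 55°S:
f = 2Ω sin φ = 2 × 7.29×10⁻⁵ × sin 55° = 1.19×10⁻⁴ s⁻¹
Height gradient: |∂Z/∂n| = 120 m / 425000 m = 2.82×10⁻⁴
On a pressure surface, geostrophic balance gives V_g = (g/f)|∂Z/∂n|:
V_g = 9.81 × 2.82×10⁻⁴ / 1.19×10⁻⁴ = 23.2 m/s

23.2 m s⁻¹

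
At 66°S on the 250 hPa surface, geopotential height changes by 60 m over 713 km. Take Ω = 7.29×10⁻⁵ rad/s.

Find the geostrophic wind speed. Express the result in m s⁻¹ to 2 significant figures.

Coriolis parameter at 66°S:
f = 2Ω sin φ = 2 × 7.29×10⁻⁵ × sin 66° = 1.33×10⁻⁴ s⁻¹
Height gradient: |∂Z/∂n| = 60 m / 713000 m = 8.42×10⁻⁵
On a pressure surface, geostrophic balance gives V_g = (g/f)|∂Z/∂n|:
V_g = 9.81 × 8.42×10⁻⁵ / 1.33×10⁻⁴ = 6.20 m/s

6.2 m s⁻¹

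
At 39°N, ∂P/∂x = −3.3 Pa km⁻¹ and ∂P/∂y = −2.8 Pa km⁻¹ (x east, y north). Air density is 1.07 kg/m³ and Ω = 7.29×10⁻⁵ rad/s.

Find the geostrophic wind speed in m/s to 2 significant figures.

Coriolis parameter at 39°N:
f = 2Ω sin φ = 2 × 7.29×10⁻⁵ × sin 39° = 9.18×10⁻⁵ s⁻¹
Component geostrophic relations (x east, y north):
u_g = −(1/(fρ)) ∂P/∂y,  v_g = (1/(fρ)) ∂P/∂x
u_g = −(−2.8×10⁻³)/(9.18×10⁻⁵ × 1.07) = 28.5 m/s;  v_g = (−3.3×10⁻³)/(9.18×10⁻⁵ × 1.07) = −33.6 m/s
|V_g| = √(u_g² + v_g²) = 44.1 m/s

44 m/s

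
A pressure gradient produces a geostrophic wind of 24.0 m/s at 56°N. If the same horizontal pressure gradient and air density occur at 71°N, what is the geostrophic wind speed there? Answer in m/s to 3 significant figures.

With the same pressure gradient and density, V_g ∝ 1/f ∝ 1/sin φ.
V₂ = V₁ · sin φ₁ / sin φ₂ = 24.0 × sin 56° / sin 71°
V₂ = 24.0 × 0.8290/0.9455 = 21.0 m/s

21.0 m/s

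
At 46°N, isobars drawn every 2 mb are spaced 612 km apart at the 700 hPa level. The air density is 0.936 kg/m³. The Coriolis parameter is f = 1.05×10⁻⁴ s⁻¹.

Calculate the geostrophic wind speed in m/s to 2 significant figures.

Pressure gradient: |∂P/∂n| = 200 Pa / 612000 m = 3.27×10⁻⁴ Pa/m
Geostrophic balance (pressure-gradient force = Coriolis force):
V_g = (1/(fρ)) |∂P/∂n| = 3.27×10⁻⁴ / (1.05×10⁻⁴ × 0.936) = 3.33 m/s

3.3 m/s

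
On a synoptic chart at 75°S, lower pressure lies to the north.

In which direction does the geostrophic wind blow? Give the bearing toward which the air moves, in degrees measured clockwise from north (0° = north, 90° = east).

The pressure-gradient force points toward the north (bearing 000°).
Geostrophic balance: in the Southern Hemisphere the Coriolis force deflects motion to the left, so the geostrophic wind blows 90° to the left of the pressure-gradient force (low pressure on the right).
Rotating 000° by 90° counterclockwise gives 270° — the wind blows toward the west.

270°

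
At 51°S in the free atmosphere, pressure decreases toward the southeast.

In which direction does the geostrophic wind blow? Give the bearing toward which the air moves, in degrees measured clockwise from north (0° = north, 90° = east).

The pressure-gradient force points toward the southeast (bearing 135°).
Geostrophic balance: in the Southern Hemisphere the Coriolis force deflects motion to the left, so the geostrophic wind blows 90° to the left of the pressure-gradient force (low pressure on the right).
Rotating 135° by 90° counterclockwise gives 045° — the wind blows toward the northeast.

045°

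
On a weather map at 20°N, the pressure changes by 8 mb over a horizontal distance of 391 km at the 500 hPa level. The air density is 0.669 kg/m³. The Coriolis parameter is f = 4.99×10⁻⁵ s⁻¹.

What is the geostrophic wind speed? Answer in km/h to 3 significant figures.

Pressure gradient: |∂P/∂n| = 800 Pa / 391000 m = 2.05×10⁻³ Pa/m
Geostrophic balance (pressure-gradient force = Coriolis force):
V_g = (1/(fρ)) |∂P/∂n| = 2.05×10⁻³ / (4.99×10⁻⁵ × 0.669) = 61.3 m/s
Converting: 61.3 m/s × 3.6 = 221 km/h

221 km/h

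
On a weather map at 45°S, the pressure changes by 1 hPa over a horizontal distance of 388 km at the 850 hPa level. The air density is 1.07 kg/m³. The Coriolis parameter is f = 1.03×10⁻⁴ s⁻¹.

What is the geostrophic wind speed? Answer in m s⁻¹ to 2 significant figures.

Pressure gradient: |∂P/∂n| = 100 Pa / 388000 m = 2.58×10⁻⁴ Pa/m
Geostrophic balance (pressure-gradient force = Coriolis force):
V_g = (1/(fρ)) |∂P/∂n| = 2.58×10⁻⁴ / (1.03×10⁻⁴ × 1.07) = 2.34 m/s

2.3 m s⁻¹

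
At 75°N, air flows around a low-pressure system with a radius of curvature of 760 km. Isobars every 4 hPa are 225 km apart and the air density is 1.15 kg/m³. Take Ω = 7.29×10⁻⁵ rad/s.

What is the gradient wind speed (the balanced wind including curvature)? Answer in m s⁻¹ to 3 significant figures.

10.0 m s⁻¹

Coriolis parameter at 75°N:
f = 2Ω sin φ = 2 × 7.29×10⁻⁵ × sin 75° = 1.41×10⁻⁴ s⁻¹
Pressure gradient: |∂P/∂n| = 400 Pa / 225000 m = 1.78×10⁻³ Pa/m
Geostrophic speed: V_g = |∂P/∂n|/(fρ) = 1.78×10⁻³/(1.41×10⁻⁴ × 1.15) = 11.0 m/s
Around a low, centrifugal force acts outward with Coriolis, so pressure-gradient force balances both:
(1/ρ)|∂P/∂n| = fV + V²/R  →  V² + fR·V − fR·V_g = 0
With fR = 1.41×10⁻⁴ × 760×10³ m = 107 m/s:
V = [−fR + √((fR)² + 4 fR V_g)]/2 = [−107 + √(107² + 4×107×11)]/2 = 10 m/s
Subgeostrophic (V < V_g = 11 m/s), as expected around a low.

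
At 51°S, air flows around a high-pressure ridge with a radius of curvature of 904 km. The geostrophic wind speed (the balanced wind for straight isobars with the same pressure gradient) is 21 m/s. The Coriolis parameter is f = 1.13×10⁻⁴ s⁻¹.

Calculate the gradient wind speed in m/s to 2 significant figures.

30 m/s

Around a high, pressure-gradient force acts outward with centrifugal, so Coriolis balances both:
fV = (1/ρ)|∂P/∂n| + V²/R  →  V² − fR·V + fR·V_g = 0
With fR = 1.13×10⁻⁴ × 904×10³ m = 102 m/s:
V = [fR − √((fR)² − 4 fR V_g)]/2 = [102 − √(102² − 4×102×21)]/2 = 29.5 m/s
Supergeostrophic (V > V_g = 21 m/s), as expected around a high.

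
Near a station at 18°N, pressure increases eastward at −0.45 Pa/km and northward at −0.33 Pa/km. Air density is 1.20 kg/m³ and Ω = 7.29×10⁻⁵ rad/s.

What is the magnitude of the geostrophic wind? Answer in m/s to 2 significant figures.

10 m/s

Coriolis parameter at 18°N:
f = 2Ω sin φ = 2 × 7.29×10⁻⁵ × sin 18° = 4.51×10⁻⁵ s⁻¹
Component geostrophic relations (x east, y north):
u_g = −(1/(fρ)) ∂P/∂y,  v_g = (1/(fρ)) ∂P/∂x
u_g = −(−0.33×10⁻³)/(4.51×10⁻⁵ × 1.20) = 6.10 m/s;  v_g = (−0.45×10⁻³)/(4.51×10⁻⁵ × 1.20) = −8.32 m/s
|V_g| = √(u_g² + v_g²) = 10.3 m/s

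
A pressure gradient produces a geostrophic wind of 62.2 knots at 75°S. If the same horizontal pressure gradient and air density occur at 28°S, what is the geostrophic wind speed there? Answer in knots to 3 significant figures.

128 knots

With the same pressure gradient and density, V_g ∝ 1/f ∝ 1/sin φ.
V₂ = V₁ · sin φ₁ / sin φ₂ = 62.2 × sin 75° / sin 28°
V₂ = 62.2 × 0.9659/0.4695 = 128 knots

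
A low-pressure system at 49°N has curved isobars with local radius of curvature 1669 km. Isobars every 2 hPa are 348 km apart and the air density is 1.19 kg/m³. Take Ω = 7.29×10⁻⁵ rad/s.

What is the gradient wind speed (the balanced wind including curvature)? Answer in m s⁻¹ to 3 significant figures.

Coriolis parameter at 49°N:
f = 2Ω sin φ = 2 × 7.29×10⁻⁵ × sin 49° = 1.10×10⁻⁴ s⁻¹
Pressure gradient: |∂P/∂n| = 200 Pa / 348000 m = 5.75×10⁻⁴ Pa/m
Geostrophic speed: V_g = |∂P/∂n|/(fρ) = 5.75×10⁻⁴/(1.10×10⁻⁴ × 1.19) = 4.39 m/s
Around a low, centrifugal force acts outward with Coriolis, so pressure-gradient force balances both:
(1/ρ)|∂P/∂n| = fV + V²/R  →  V² + fR·V − fR·V_g = 0
With fR = 1.10×10⁻⁴ × 1669×10³ m = 184 m/s:
V = [−fR + √((fR)² + 4 fR V_g)]/2 = [−184 + √(184² + 4×184×4.39)]/2 = 4.29 m/s
Subgeostrophic (V < V_g = 4.39 m/s), as expected around a low.

4.29 m s⁻¹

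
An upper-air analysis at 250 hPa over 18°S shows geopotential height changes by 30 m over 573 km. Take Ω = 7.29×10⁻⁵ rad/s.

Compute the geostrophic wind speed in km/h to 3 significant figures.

Coriolis parameter at 18°S:
f = 2Ω sin φ = 2 × 7.29×10⁻⁵ × sin 18° = 4.51×10⁻⁵ s⁻¹
Height gradient: |∂Z/∂n| = 30 m / 573000 m = 5.24×10⁻⁵
On a pressure surface, geostrophic balance gives V_g = (g/f)|∂Z/∂n|:
V_g = 9.81 × 5.24×10⁻⁵ / 4.51×10⁻⁵ = 11.4 m/s
Converting: 11.4 m/s × 3.6 = 41.0 km/h

41.0 km/h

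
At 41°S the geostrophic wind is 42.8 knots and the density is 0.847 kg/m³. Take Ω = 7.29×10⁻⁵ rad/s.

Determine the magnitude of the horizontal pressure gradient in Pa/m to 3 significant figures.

1.78×10⁻³ Pa/m

Coriolis parameter at 41°S:
f = 2Ω sin φ = 2 × 7.29×10⁻⁵ × sin 41° = 9.57×10⁻⁵ s⁻¹
Wind speed in SI: 42.8 knots = 22.0 m/s
Geostrophic balance rearranged: |∂P/∂n| = f ρ V_g
|∂P/∂n| = 9.57×10⁻⁵ × 0.847 × 22.0 = 1.78×10⁻³ Pa/m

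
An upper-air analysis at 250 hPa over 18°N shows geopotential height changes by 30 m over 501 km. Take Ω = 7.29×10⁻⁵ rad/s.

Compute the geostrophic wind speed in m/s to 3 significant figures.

Coriolis parameter at 18°N:
f = 2Ω sin φ = 2 × 7.29×10⁻⁵ × sin 18° = 4.51×10⁻⁵ s⁻¹
Height gradient: |∂Z/∂n| = 30 m / 501000 m = 5.99×10⁻⁵
On a pressure surface, geostrophic balance gives V_g = (g/f)|∂Z/∂n|:
V_g = 9.81 × 5.99×10⁻⁵ / 4.51×10⁻⁵ = 13.0 m/s

13.0 m/s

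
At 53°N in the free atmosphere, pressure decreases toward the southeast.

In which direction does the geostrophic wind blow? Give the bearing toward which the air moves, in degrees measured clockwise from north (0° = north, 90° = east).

225°

The pressure-gradient force points toward the southeast (bearing 135°).
Geostrophic balance: in the Northern Hemisphere the Coriolis force deflects motion to the right, so the geostrophic wind blows 90° to the right of the pressure-gradient force (low pressure on the left).
Rotating 135° by 90° clockwise gives 225° — the wind blows toward the southwest.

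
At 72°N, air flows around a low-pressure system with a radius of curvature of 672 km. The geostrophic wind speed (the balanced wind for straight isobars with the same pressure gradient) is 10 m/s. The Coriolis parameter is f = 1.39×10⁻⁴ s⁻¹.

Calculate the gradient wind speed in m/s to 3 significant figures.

9.11 m/s

Around a low, centrifugal force acts outward with Coriolis, so pressure-gradient force balances both:
(1/ρ)|∂P/∂n| = fV + V²/R  →  V² + fR·V − fR·V_g = 0
With fR = 1.39×10⁻⁴ × 672×10³ m = 93.4 m/s:
V = [−fR + √((fR)² + 4 fR V_g)]/2 = [−93.4 + √(93.4² + 4×93.4×10)]/2 = 9.11 m/s
Subgeostrophic (V < V_g = 10 m/s), as expected around a low.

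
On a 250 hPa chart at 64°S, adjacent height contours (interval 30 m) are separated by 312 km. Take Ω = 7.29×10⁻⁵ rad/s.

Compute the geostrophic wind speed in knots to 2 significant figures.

Coriolis parameter at 64°S:
f = 2Ω sin φ = 2 × 7.29×10⁻⁵ × sin 64° = 1.31×10⁻⁴ s⁻¹
Height gradient: |∂Z/∂n| = 30 m / 312000 m = 9.62×10⁻⁵
On a pressure surface, geostrophic balance gives V_g = (g/f)|∂Z/∂n|:
V_g = 9.81 × 9.62×10⁻⁵ / 1.31×10⁻⁴ = 7.20 m/s
Converting: 7.20 m/s × 1.944 = 14 knots

14 knots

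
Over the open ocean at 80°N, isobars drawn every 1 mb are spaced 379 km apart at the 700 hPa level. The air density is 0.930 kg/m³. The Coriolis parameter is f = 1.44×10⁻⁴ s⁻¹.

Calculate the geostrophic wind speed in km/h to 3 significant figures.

7.09 km/h

Pressure gradient: |∂P/∂n| = 100 Pa / 379000 m = 2.64×10⁻⁴ Pa/m
Geostrophic balance (pressure-gradient force = Coriolis force):
V_g = (1/(fρ)) |∂P/∂n| = 2.64×10⁻⁴ / (1.44×10⁻⁴ × 0.930) = 1.97 m/s
Converting: 1.97 m/s × 3.6 = 7.09 km/h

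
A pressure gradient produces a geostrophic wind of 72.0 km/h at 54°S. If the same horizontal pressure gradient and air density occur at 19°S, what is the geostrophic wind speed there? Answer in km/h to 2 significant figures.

180 km/h

With the same pressure gradient and density, V_g ∝ 1/f ∝ 1/sin φ.
V₂ = V₁ · sin φ₁ / sin φ₂ = 72.0 × sin 54° / sin 19°
V₂ = 72.0 × 0.8090/0.3256 = 180 km/h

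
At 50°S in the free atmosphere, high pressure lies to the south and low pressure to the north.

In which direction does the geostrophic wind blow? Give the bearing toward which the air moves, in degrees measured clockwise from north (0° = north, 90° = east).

270°

The pressure-gradient force points toward the north (bearing 000°).
Geostrophic balance: in the Southern Hemisphere the Coriolis force deflects motion to the left, so the geostrophic wind blows 90° to the left of the pressure-gradient force (low pressure on the right).
Rotating 000° by 90° counterclockwise gives 270° — the wind blows toward the west.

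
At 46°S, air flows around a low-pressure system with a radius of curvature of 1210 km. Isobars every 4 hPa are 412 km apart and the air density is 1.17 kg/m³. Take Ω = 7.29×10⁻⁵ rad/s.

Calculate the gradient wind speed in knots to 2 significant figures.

15 knots

Coriolis parameter at 46°S:
f = 2Ω sin φ = 2 × 7.29×10⁻⁵ × sin 46° = 1.05×10⁻⁴ s⁻¹
Pressure gradient: |∂P/∂n| = 400 Pa / 412000 m = 9.71×10⁻⁴ Pa/m
Geostrophic speed: V_g = |∂P/∂n|/(fρ) = 9.71×10⁻⁴/(1.05×10⁻⁴ × 1.17) = 7.91 m/s
Around a low, centrifugal force acts outward with Coriolis, so pressure-gradient force balances both:
(1/ρ)|∂P/∂n| = fV + V²/R  →  V² + fR·V − fR·V_g = 0
With fR = 1.05×10⁻⁴ × 1210×10³ m = 127 m/s:
V = [−fR + √((fR)² + 4 fR V_g)]/2 = [−127 + √(127² + 4×127×7.91)]/2 = 7.47 m/s
Subgeostrophic (V < V_g = 7.91 m/s), as expected around a low.
Converting: 7.47 m/s × 1.944 = 15 knots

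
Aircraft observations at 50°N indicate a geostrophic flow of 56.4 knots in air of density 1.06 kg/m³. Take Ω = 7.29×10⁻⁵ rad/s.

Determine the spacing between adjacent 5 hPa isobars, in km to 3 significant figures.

Coriolis parameter at 50°N:
f = 2Ω sin φ = 2 × 7.29×10⁻⁵ × sin 50° = 1.12×10⁻⁴ s⁻¹
Wind speed in SI: 56.4 knots = 29.0 m/s
Geostrophic balance rearranged: |∂P/∂n| = f ρ V_g
|∂P/∂n| = 1.12×10⁻⁴ × 1.06 × 29.0 = 3.44×10⁻³ Pa/m
Isobar spacing: Δn = ΔP/|∂P/∂n| = 500 Pa / 3.44×10⁻³ Pa/m = 145558 m ≈ 146 km

146 km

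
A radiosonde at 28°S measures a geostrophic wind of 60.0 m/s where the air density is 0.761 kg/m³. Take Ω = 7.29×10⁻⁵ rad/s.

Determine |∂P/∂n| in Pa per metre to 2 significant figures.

Coriolis parameter at 28°S:
f = 2Ω sin φ = 2 × 7.29×10⁻⁵ × sin 28° = 6.84×10⁻⁵ s⁻¹
Geostrophic balance rearranged: |∂P/∂n| = f ρ V_g
|∂P/∂n| = 6.84×10⁻⁵ × 0.761 × 60.0 = 3.13×10⁻³ Pa/m

3.1×10⁻³ Pa/m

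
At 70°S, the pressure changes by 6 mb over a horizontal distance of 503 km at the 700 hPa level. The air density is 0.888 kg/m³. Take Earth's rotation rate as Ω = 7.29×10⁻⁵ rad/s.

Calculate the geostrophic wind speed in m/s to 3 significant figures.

Coriolis parameter at 70°S:
f = 2Ω sin φ = 2 × 7.29×10⁻⁵ × sin 70° = 1.37×10⁻⁴ s⁻¹
Pressure gradient: |∂P/∂n| = 600 Pa / 503000 m = 1.19×10⁻³ Pa/m
Geostrophic balance (pressure-gradient force = Coriolis force):
V_g = (1/(fρ)) |∂P/∂n| = 1.19×10⁻³ / (1.37×10⁻⁴ × 0.888) = 9.80 m/s

9.80 m/s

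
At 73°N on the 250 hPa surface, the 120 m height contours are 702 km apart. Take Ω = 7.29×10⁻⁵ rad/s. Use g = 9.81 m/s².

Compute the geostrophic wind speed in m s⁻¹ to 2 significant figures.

Coriolis parameter at 73°N:
f = 2Ω sin φ = 2 × 7.29×10⁻⁵ × sin 73° = 1.39×10⁻⁴ s⁻¹
Height gradient: |∂Z/∂n| = 120 m / 702000 m = 1.71×10⁻⁴
On a pressure surface, geostrophic balance gives V_g = (g/f)|∂Z/∂n|:
V_g = 9.81 × 1.71×10⁻⁴ / 1.39×10⁻⁴ = 12.0 m/s

12 m s⁻¹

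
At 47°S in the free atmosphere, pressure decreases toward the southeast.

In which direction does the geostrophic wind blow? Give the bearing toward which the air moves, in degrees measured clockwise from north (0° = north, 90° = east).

045°

The pressure-gradient force points toward the southeast (bearing 135°).
Geostrophic balance: in the Southern Hemisphere the Coriolis force deflects motion to the left, so the geostrophic wind blows 90° to the left of the pressure-gradient force (low pressure on the right).
Rotating 135° by 90° counterclockwise gives 045° — the wind blows toward the northeast.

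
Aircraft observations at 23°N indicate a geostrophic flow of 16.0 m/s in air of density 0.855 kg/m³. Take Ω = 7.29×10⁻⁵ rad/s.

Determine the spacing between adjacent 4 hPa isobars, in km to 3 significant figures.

513 km

Coriolis parameter at 23°N:
f = 2Ω sin φ = 2 × 7.29×10⁻⁵ × sin 23° = 5.70×10⁻⁵ s⁻¹
Geostrophic balance rearranged: |∂P/∂n| = f ρ V_g
|∂P/∂n| = 5.70×10⁻⁵ × 0.855 × 16.0 = 7.79×10⁻⁴ Pa/m
Isobar spacing: Δn = ΔP/|∂P/∂n| = 400 Pa / 7.79×10⁻⁴ Pa/m = 513261 m ≈ 513 km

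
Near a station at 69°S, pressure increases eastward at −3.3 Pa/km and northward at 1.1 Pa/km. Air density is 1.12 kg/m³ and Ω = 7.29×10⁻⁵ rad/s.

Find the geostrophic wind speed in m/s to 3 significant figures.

Coriolis parameter at 69°S:
f = 2Ω sin φ = 2 × 7.29×10⁻⁵ × sin 69° = 1.36×10⁻⁴ s⁻¹
In the Southern Hemisphere f is negative: f = −1.36×10⁻⁴ s⁻¹.
Component geostrophic relations (x east, y north):
u_g = −(1/(fρ)) ∂P/∂y,  v_g = (1/(fρ)) ∂P/∂x
u_g = −(1.1×10⁻³)/(−1.36×10⁻⁴ × 1.12) = 7.22 m/s;  v_g = (−3.3×10⁻³)/(−1.36×10⁻⁴ × 1.12) = 21.6 m/s
|V_g| = √(u_g² + v_g²) = 22.8 m/s

22.8 m/s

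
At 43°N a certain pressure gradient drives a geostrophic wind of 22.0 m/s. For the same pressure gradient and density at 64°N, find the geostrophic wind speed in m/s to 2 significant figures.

With the same pressure gradient and density, V_g ∝ 1/f ∝ 1/sin φ.
V₂ = V₁ · sin φ₁ / sin φ₂ = 22.0 × sin 43° / sin 64°
V₂ = 22.0 × 0.6820/0.8988 = 17 m/s

17 m/s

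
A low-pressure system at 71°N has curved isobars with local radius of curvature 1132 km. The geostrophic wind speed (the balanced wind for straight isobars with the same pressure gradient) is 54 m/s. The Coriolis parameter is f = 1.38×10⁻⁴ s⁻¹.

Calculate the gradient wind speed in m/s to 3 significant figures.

Around a low, centrifugal force acts outward with Coriolis, so pressure-gradient force balances both:
(1/ρ)|∂P/∂n| = fV + V²/R  →  V² + fR·V − fR·V_g = 0
With fR = 1.38×10⁻⁴ × 1132×10³ m = 156 m/s:
V = [−fR + √((fR)² + 4 fR V_g)]/2 = [−156 + √(156² + 4×156×54)]/2 = 42.5 m/s
Subgeostrophic (V < V_g = 54 m/s), as expected around a low.

42.5 m/s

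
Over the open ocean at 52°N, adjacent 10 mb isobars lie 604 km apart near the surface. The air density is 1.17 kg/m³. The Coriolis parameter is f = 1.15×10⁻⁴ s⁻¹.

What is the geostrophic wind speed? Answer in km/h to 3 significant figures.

44.3 km/h

Pressure gradient: |∂P/∂n| = 1000 Pa / 604000 m = 1.66×10⁻³ Pa/m
Geostrophic balance (pressure-gradient force = Coriolis force):
V_g = (1/(fρ)) |∂P/∂n| = 1.66×10⁻³ / (1.15×10⁻⁴ × 1.17) = 12.3 m/s
Converting: 12.3 m/s × 3.6 = 44.3 km/h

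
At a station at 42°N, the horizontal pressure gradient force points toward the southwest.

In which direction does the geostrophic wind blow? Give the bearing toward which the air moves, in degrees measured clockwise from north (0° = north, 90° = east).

315°

The pressure-gradient force points toward the southwest (bearing 225°).
Geostrophic balance: in the Northern Hemisphere the Coriolis force deflects motion to the right, so the geostrophic wind blows 90° to the right of the pressure-gradient force (low pressure on the left).
Rotating 225° by 90° clockwise gives 315° — the wind blows toward the northwest.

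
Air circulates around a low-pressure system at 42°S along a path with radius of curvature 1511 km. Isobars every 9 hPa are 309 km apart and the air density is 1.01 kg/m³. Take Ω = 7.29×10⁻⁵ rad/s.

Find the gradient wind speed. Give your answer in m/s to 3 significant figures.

25.2 m/s

Coriolis parameter at 42°S:
f = 2Ω sin φ = 2 × 7.29×10⁻⁵ × sin 42° = 9.76×10⁻⁵ s⁻¹
Pressure gradient: |∂P/∂n| = 900 Pa / 309000 m = 2.91×10⁻³ Pa/m
Geostrophic speed: V_g = |∂P/∂n|/(fρ) = 2.91×10⁻³/(9.76×10⁻⁵ × 1.01) = 29.6 m/s
Around a low, centrifugal force acts outward with Coriolis, so pressure-gradient force balances both:
(1/ρ)|∂P/∂n| = fV + V²/R  →  V² + fR·V − fR·V_g = 0
With fR = 9.76×10⁻⁵ × 1511×10³ m = 147 m/s:
V = [−fR + √((fR)² + 4 fR V_g)]/2 = [−147 + √(147² + 4×147×29.6)]/2 = 25.2 m/s
Subgeostrophic (V < V_g = 29.6 m/s), as expected around a low.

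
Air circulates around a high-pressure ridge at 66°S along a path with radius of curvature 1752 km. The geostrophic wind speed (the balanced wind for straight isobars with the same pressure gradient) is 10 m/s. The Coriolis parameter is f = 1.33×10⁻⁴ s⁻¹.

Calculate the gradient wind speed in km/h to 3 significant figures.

37.7 km/h

Around a high, pressure-gradient force acts outward with centrifugal, so Coriolis balances both:
fV = (1/ρ)|∂P/∂n| + V²/R  →  V² − fR·V + fR·V_g = 0
With fR = 1.33×10⁻⁴ × 1752×10³ m = 233 m/s:
V = [fR − √((fR)² − 4 fR V_g)]/2 = [233 − √(233² − 4×233×10)]/2 = 10.5 m/s
Supergeostrophic (V > V_g = 10 m/s), as expected around a high.
Converting: 10.5 m/s × 3.6 = 37.7 km/h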